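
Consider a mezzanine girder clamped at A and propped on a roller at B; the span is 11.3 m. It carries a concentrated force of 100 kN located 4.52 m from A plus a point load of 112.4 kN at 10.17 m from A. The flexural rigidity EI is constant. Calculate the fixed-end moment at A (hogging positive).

Choose R_B as the redundant. The primary structure is the cantilever fixed at A.
Free-end deflection of the primary structure under the applied loading (downward +):
  point load 100 at a = 4.52: Pa²(3L − a)/(6EI) = 10004/EI
  point load 112.4 at a = 10.17: Pa²(3L − a)/(6EI) = 45978/EI
  δ_0 = 55983/EI
Tip deflection under a unit load at B: L³/(3EI) = 481/EI.
Compatibility at B: δ_0 − R_B·δ_{BB} = 0, so R_B = 55983/481 = 116.4 kN.
Moment equilibrium about A: M_A = Σ(load moments about A) − R_B·L = 1595 − 116.4×11.3 = 279.8 kN·m.

M_A = 279.8 kN·m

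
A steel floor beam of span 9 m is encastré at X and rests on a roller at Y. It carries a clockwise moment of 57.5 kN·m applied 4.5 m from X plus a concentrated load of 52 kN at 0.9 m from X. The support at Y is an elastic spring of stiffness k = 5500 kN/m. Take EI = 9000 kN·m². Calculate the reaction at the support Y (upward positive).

Take the reaction at Y as the redundant and release it; the primary structure is a cantilever fixed at X.
Primary-structure tip deflection at Y by superposition:
  clockwise couple 57.5 at a = 4.5: M₀a(2L − a)/(2EI) = 1747/EI
  point load 52 at a = 0.9: Pa²(3L − a)/(6EI) = 183.2/EI
  δ_0 = 1930/EI
Flexibility coefficient — unit upward force at Y: δ_{YY} = L³/(3EI) = 243/EI.
With EI = 9000 kN·m²: δ_0 = 0.21442 m and δ_{YY} = 0.027 m/kN.
Compatibility — the spring shortens by R_Y/k under the reaction it provides: δ_0 − R_Y·δ_{YY} = R_Y/k. With 1/k = 0.000182 m/kN, R_Y = δ_0 / (δ_{YY} + 1/k) = 0.21442 / (0.027 + 0.000182) = 7.888 kN.

R_Y = 7.888 kN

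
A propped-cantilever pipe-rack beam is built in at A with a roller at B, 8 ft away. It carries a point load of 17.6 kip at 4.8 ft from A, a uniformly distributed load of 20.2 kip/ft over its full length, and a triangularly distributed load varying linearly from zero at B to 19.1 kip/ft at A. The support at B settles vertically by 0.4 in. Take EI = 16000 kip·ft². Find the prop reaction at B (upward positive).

Take the reaction at B as the redundant and release it; the primary structure is a cantilever fixed at A.
Downward deflection at the released point B due to the loads:
  point load 17.6 at a = 4.8: Pa²(3L − a)/(6EI) = 1298/EI
  UDL 20.2: wL⁴/(8EI) = 10342/EI
  triangular load, peak 19.1 at the fixed end: w₀L⁴/(30EI) = 2608/EI
  δ_0 = 14248/EI
Flexibility coefficient — unit upward force at B: δ_{BB} = L³/(3EI) = 170.7/EI.
With EI = 16000 kip·ft²: δ_0 = 0.89049 ft and δ_{BB} = 0.010667 ft/kip.
Compatibility — the beam at B must follow the support down by 0.03333 ft: δ_0 − R_B·δ_{BB} = 0.03333, so R_B = (0.89049 − 0.03333)/0.010667 = 80.36 kip.

R_B = 80.36 kip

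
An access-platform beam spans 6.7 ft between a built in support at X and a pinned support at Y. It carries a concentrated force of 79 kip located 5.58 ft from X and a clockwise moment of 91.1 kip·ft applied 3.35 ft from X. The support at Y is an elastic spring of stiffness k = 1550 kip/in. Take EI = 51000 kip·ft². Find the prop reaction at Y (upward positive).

Choose R_Y as the redundant. The primary structure is the cantilever fixed at X.
Primary-structure tip deflection at Y by superposition:
  point load 79 at a = 5.58: Pa²(3L − a)/(6EI) = 5953/EI
  clockwise couple 91.1 at a = 3.35: M₀a(2L − a)/(2EI) = 1534/EI
  δ_0 = 7486/EI
Tip deflection under a unit load at Y: L³/(3EI) = 100.3/EI.
With EI = 51000 kip·ft²: δ_0 = 0.14679 ft and δ_{YY} = 0.001966 ft/kip.
Compatibility — the spring shortens by R_Y/k under the reaction it provides: δ_0 − R_Y·δ_{YY} = R_Y/k. With 1/k = 1/(1550×12) ft/kip = 0.000054 ft/kip, R_Y = δ_0 / (δ_{YY} + 1/k) = 0.14679 / (0.001966 + 0.000054) = 72.68 kip.

R_Y = 72.68 kip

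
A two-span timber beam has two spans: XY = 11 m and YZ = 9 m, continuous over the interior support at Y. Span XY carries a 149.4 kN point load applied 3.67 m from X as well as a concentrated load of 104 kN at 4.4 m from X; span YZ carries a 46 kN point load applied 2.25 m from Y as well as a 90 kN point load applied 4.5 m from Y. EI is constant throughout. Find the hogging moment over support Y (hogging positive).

Take M_Y as the redundant. Released structure: two simple spans XY and YZ with a hinge at Y.
End slopes at the hinge Y, treating each span as simply supported:
  span XY: point load 149.4 at a = 3.67: Pab(L + a)/(6LEI) = 893.3/EI
  span XY: point load 104 at a = 4.4: Pab(L + a)/(6LEI) = 704.7/EI
  span YZ: point load 46 at a = 2.25: Pab(L + b)/(6LEI) = 203.8/EI
  span YZ: point load 90 at a = 4.5: Pab(L + b)/(6LEI) = 455.6/EI
  relative rotation θ_0 = (1598 + 659.4)/EI = 2257/EI
A unit hogging moment at Y produces rotation L₁/(3EI) + L₂/(3EI) = 6.667/EI.
Compatibility: M_Y·(L₁+L₂)/(3EI) = θ_0, giving M_Y = 338.6 kN·m (hogging).

M_Y = 338.6 kN·m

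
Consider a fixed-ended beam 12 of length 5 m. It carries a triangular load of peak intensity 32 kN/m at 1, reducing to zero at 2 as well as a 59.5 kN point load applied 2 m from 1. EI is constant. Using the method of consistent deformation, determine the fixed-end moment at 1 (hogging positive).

Take the two fixed-end moments M_1, M_2 as redundants; the released structure is the simple span 12.
On the primary (simply-supported) span, the end slopes from the loading are:
  at 1: triangular load, peak 32: w₀L³/(45EI) = 88.89/EI
  at 2: triangular load, peak 32: 7w₀L³/(360EI) = 77.78/EI
  at 1: point load 59.5 at a = 2: Pab(L + b)/(6LEI) = 95.2/EI
  at 2: point load 59.5 at a = 2: Pab(L + a)/(6LEI) = 83.3/EI
  θ_10 = 184.1/EI,  θ_20 = 161.1/EI
Flexibility coefficients: a unit moment at one end gives L/(3EI) there and L/(6EI) at the far end, so f₁₁ = f₂₂ = 1.667/EI and f₁₂ = f₂₁ = 0.8333/EI.
Compatibility — zero rotation at each built-in end:
  1.667 M_1 + 0.8333 M_2 = 184.1
  0.8333 M_1 + 1.667 M_2 = 161.1
Solving the pair gives M_1 = 82.84 kN·m and M_2 = 55.23 kN·m (hogging).

M_1 = 82.84 kN·m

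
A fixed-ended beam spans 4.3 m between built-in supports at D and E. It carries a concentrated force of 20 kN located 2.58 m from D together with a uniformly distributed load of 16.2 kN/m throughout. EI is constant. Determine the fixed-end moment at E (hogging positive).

M_E = 37.35 kN·m

Release both end moments; the primary structure is a simply-supported span DE with redundants M_D and M_E.
On the primary (simply-supported) span, the end slopes from the loading are:
  at D: point load 20 at a = 2.58: Pab(L + b)/(6LEI) = 20.71/EI
  at E: point load 20 at a = 2.58: Pab(L + a)/(6LEI) = 23.67/EI
  at D: UDL 16.2: wL³/(24EI) = 53.67/EI
  at E: UDL 16.2: wL³/(24EI) = 53.67/EI
  θ_D0 = 74.38/EI,  θ_E0 = 77.33/EI
Flexibility coefficients: a unit moment at one end gives L/(3EI) there and L/(6EI) at the far end, so f₁₁ = f₂₂ = 1.433/EI and f₁₂ = f₂₁ = 0.7167/EI.
Compatibility — zero rotation at each built-in end:
  1.433 M_D + 0.7167 M_E = 74.38
  0.7167 M_D + 1.433 M_E = 77.33
Solving the pair gives M_D = 33.22 kN·m and M_E = 37.35 kN·m (hogging).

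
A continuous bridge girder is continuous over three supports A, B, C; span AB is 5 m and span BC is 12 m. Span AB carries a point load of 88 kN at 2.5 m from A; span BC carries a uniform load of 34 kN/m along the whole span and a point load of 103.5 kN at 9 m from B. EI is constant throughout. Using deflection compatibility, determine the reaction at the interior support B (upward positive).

Insert a hinge at B; M_B is the redundant, and each span becomes simply supported.
End slopes at the hinge B, treating each span as simply supported:
  span AB: point load 88 at a = 2.5: Pab(L + a)/(6LEI) = 137.5/EI
  span BC: UDL 34: wL³/(24EI) = 2448/EI
  span BC: point load 103.5 at a = 9: Pab(L + b)/(6LEI) = 582.2/EI
  relative rotation θ_0 = (137.5 + 3030)/EI = 3168/EI
A unit hogging moment at B produces rotation L₁/(3EI) + L₂/(3EI) = 5.667/EI.
Compatibility: M_B·(L₁+L₂)/(3EI) = θ_0, giving M_B = 559 kN·m (hogging).
Span AB, ΣM about A with M_B applied at B: R_B^{AB}·5 = 220 + 559, so R_B^{AB} = 155.8 kN and R_A = 88 − 155.8 = -67.8 kN.
Span BC, ΣM about C: R_B^{BC}·12 = 2758 + 559, so R_B^{BC} = 276.5 kN and R_C = 511.5 − 276.5 = 235 kN.
R_B = 155.8 + 276.5 = 432.3 kN.

R_B = 432.3 kN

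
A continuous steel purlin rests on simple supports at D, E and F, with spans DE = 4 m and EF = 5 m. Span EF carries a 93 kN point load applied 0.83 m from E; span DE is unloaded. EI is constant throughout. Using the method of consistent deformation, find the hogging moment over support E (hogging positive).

Take M_E as the redundant. Released structure: two simple spans DE and EF with a hinge at E.
Discontinuity in slope at E on the released structure — sum the simple-span end rotations:
  span EF: point load 93 at a = 0.83: Pab(L + b)/(6LEI) = 98.39/EI
  relative rotation θ_0 = (0 + 98.39)/EI = 98.39/EI
A unit hogging moment at E produces rotation L₁/(3EI) + L₂/(3EI) = 3/EI.
Compatibility: M_E·(L₁+L₂)/(3EI) = θ_0, giving M_E = 32.8 kN·m (hogging).

M_E = 32.8 kN·m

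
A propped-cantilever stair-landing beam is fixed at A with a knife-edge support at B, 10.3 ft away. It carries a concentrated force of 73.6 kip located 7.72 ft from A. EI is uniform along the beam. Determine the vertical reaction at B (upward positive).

R_B = 46.52 kip

Choose R_B as the redundant. The primary structure is the cantilever fixed at A.
Primary-structure tip deflection at B by superposition:
  point load 73.6 at a = 7.72: Pa²(3L − a)/(6EI) = 16946/EI
Tip deflection under a unit load at B: L³/(3EI) = 364.2/EI.
Compatibility at B: δ_0 − R_B·δ_{BB} = 0, so R_B = 16946/364.2 = 46.52 kip.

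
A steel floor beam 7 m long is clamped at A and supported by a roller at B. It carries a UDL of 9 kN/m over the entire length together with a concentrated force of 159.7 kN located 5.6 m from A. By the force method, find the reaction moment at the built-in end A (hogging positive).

Release the roller at B. Primary structure: cantilever fixed at A.
Deflection at B on the released cantilever, summing each load's contribution:
  UDL 9: wL⁴/(8EI) = 2701/EI
  point load 159.7 at a = 5.6: Pa²(3L − a)/(6EI) = 12854/EI
  δ_0 = 15555/EI
Tip deflection under a unit load at B: L³/(3EI) = 114.3/EI.
Compatibility at B: δ_0 − R_B·δ_{BB} = 0, so R_B = 15555/114.3 = 136.1 kN.
Moment equilibrium about A: M_A = Σ(load moments about A) − R_B·L = 1115 − 136.1×7 = 162.4 kN·m.

M_A = 162.4 kN·m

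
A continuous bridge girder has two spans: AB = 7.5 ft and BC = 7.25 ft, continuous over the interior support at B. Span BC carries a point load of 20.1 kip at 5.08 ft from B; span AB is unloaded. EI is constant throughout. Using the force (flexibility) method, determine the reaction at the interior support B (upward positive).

Insert a hinge at B; M_B is the redundant, and each span becomes simply supported.
End slopes at the hinge B, treating each span as simply supported:
  span BC: point load 20.1 at a = 5.08: Pab(L + b)/(6LEI) = 47.98/EI
  relative rotation θ_0 = (0 + 47.98)/EI = 47.98/EI
A unit hogging moment at B produces rotation L₁/(3EI) + L₂/(3EI) = 4.917/EI.
Slope continuity at B: θ_0 = M_B·4.917/EI, so M_B = 47.98/4.917 = 9.759 kip·ft (hogging).
Span AB, ΣM about A with M_B applied at B: R_B^{AB}·7.5 = 0 + 9.759, so R_B^{AB} = 1.301 kip and R_A = 0 − 1.301 = -1.301 kip.
Span BC, ΣM about C: R_B^{BC}·7.25 = 43.62 + 9.759, so R_B^{BC} = 7.362 kip and R_C = 20.1 − 7.362 = 12.74 kip.
R_B = 1.301 + 7.362 = 8.663 kip.

R_B = 8.663 kip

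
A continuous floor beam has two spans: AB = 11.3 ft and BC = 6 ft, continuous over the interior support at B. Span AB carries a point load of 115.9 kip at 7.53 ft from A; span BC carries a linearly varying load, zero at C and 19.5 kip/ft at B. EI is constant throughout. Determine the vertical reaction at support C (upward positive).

R_C = -9.615 kip

Insert a hinge at B; M_B is the redundant, and each span becomes simply supported.
Discontinuity in slope at B on the released structure — sum the simple-span end rotations:
  span AB: point load 115.9 at a = 7.53: Pab(L + a)/(6LEI) = 913.8/EI
  span BC: triangular load, peak 19.5: w₀L³/(45EI) = 93.6/EI
  relative rotation θ_0 = (913.8 + 93.6)/EI = 1007/EI
A unit hogging moment at B produces rotation L₁/(3EI) + L₂/(3EI) = 5.767/EI.
Slope continuity at B: θ_0 = M_B·5.767/EI, so M_B = 1007/5.767 = 174.7 kip·ft (hogging).
Span BC, ΣM about C: R_B^{BC}·6 = 234 + 174.7, so R_B^{BC} = 68.11 kip and R_C = 58.5 − 68.11 = -9.615 kip.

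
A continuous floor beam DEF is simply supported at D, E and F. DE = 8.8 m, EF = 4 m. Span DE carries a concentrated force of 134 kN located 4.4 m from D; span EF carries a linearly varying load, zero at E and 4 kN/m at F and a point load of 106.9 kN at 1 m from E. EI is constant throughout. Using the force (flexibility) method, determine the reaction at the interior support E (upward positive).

Take M_E as the redundant. Released structure: two simple spans DE and EF with a hinge at E.
Rotations at E on the released spans (each span's end-slope, ×1/EI):
  span DE: point load 134 at a = 4.4: Pab(L + a)/(6LEI) = 648.6/EI
  span EF: triangular load, peak 4: 7w₀L³/(360EI) = 4.978/EI
  span EF: point load 106.9 at a = 1: Pab(L + b)/(6LEI) = 93.54/EI
  relative rotation θ_0 = (648.6 + 98.52)/EI = 747.1/EI
A unit hogging moment at E produces rotation L₁/(3EI) + L₂/(3EI) = 4.267/EI.
Compatibility: M_E·(L₁+L₂)/(3EI) = θ_0, giving M_E = 175.1 kN·m (hogging).
Span DE, ΣM about D with M_E applied at E: R_E^{DE}·8.8 = 589.6 + 175.1, so R_E^{DE} = 86.9 kN and R_D = 134 − 86.9 = 47.1 kN.
Span EF, ΣM about F: R_E^{EF}·4 = 331.4 + 175.1, so R_E^{EF} = 126.6 kN and R_F = 114.9 − 126.6 = -11.72 kN.
R_E = 86.9 + 126.6 = 213.5 kN.

R_E = 213.5 kN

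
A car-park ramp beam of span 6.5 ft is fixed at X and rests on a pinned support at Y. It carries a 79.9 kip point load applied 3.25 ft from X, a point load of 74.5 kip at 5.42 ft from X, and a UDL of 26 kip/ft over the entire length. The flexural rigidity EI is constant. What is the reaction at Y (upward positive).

Release the roller at Y. Primary structure: cantilever fixed at X.
Downward deflection at the released point Y due to the loads:
  point load 79.9 at a = 3.25: Pa²(3L − a)/(6EI) = 2286/EI
  point load 74.5 at a = 5.42: Pa²(3L − a)/(6EI) = 5136/EI
  UDL 26: wL⁴/(8EI) = 5801/EI
  δ_0 = 13223/EI
Tip deflection under a unit load at Y: L³/(3EI) = 91.54/EI.
The prop prevents deflection at Y: R_Y = δ_0/δ_{YY} = 13223/91.54 = 144.4 kip.

R_Y = 144.4 kip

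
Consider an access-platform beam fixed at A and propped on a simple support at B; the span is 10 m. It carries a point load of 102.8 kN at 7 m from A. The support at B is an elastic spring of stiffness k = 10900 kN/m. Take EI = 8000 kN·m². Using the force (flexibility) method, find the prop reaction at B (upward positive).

R_B = 57.8 kN

Release the roller at B. Primary structure: cantilever fixed at A.
Free-end deflection of the primary structure under the applied loading (downward +):
  point load 102.8 at a = 7: Pa²(3L − a)/(6EI) = 19309/EI
Tip deflection under a unit load at B: L³/(3EI) = 333.3/EI.
With EI = 8000 kN·m²: δ_0 = 2.4137 m and δ_{BB} = 0.041667 m/kN.
Compatibility — the spring shortens by R_B/k under the reaction it provides: δ_0 − R_B·δ_{BB} = R_B/k. With 1/k = 0.000092 m/kN, R_B = δ_0 / (δ_{BB} + 1/k) = 2.4137 / (0.041667 + 0.000092) = 57.8 kN.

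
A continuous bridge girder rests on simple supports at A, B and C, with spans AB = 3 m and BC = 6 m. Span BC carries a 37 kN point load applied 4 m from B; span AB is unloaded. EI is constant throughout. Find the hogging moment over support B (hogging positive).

M_B = 21.93 kN·m

Take M_B as the redundant. Released structure: two simple spans AB and BC with a hinge at B.
Rotations at B on the released spans (each span's end-slope, ×1/EI):
  span BC: point load 37 at a = 4: Pab(L + b)/(6LEI) = 65.78/EI
  relative rotation θ_0 = (0 + 65.78)/EI = 65.78/EI
A unit hogging moment at B produces rotation L₁/(3EI) + L₂/(3EI) = 3/EI.
Compatibility: M_B·(L₁+L₂)/(3EI) = θ_0, giving M_B = 21.93 kN·m (hogging).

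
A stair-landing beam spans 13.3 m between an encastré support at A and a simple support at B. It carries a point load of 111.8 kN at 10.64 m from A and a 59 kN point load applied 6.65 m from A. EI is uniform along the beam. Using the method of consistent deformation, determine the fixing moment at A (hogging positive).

Choose R_B as the redundant. The primary structure is the cantilever fixed at A.
Free-end deflection of the primary structure under the applied loading (downward +):
  point load 111.8 at a = 10.64: Pa²(3L − a)/(6EI) = 61723/EI
  point load 59 at a = 6.65: Pa²(3L − a)/(6EI) = 14459/EI
  δ_0 = 76182/EI
Flexibility coefficient — unit upward force at B: δ_{BB} = L³/(3EI) = 784.2/EI.
Compatibility at B: δ_0 − R_B·δ_{BB} = 0, so R_B = 76182/784.2 = 97.14 kN.
Moment equilibrium about A: M_A = Σ(load moments about A) − R_B·L = 1582 − 97.14×13.3 = 289.9 kN·m.

M_A = 289.9 kN·m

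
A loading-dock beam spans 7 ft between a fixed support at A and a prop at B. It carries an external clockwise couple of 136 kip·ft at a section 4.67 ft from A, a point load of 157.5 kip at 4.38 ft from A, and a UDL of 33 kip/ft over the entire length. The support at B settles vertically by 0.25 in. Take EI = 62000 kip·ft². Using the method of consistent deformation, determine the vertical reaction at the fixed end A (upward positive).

Remove the prop at B; the released (primary) structure is a cantilever built in at A.
Downward deflection at the released point B due to the loads:
  clockwise couple 136 at a = 4.67: M₀a(2L − a)/(2EI) = 2963/EI
  point load 157.5 at a = 4.38: Pa²(3L − a)/(6EI) = 8370/EI
  UDL 33: wL⁴/(8EI) = 9904/EI
  δ_0 = 21237/EI
Flexibility coefficient — unit upward force at B: δ_{BB} = L³/(3EI) = 114.3/EI.
With EI = 62000 kip·ft²: δ_0 = 0.34253 ft and δ_{BB} = 0.001844 ft/kip.
Compatibility — the beam at B must follow the support down by 0.02083 ft: δ_0 − R_B·δ_{BB} = 0.02083, so R_B = (0.34253 − 0.02083)/0.001844 = 174.4 kip.
Vertical equilibrium: R_A = ΣP − R_B = 388.5 − 174.4 = 214.1 kip.

R_A = 214.1 kip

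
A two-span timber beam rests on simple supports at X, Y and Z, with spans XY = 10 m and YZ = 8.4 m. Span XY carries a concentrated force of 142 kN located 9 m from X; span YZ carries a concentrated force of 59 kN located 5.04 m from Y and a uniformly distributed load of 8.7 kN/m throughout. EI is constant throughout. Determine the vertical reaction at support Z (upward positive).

R_Z = 55.39 kN

Release continuity at Y by inserting a hinge; the redundant is the internal moment M_Y. The primary structure is two simply-supported spans XY and YZ.
Rotations at Y on the released spans (each span's end-slope, ×1/EI):
  span XY: point load 142 at a = 9: Pab(L + a)/(6LEI) = 404.7/EI
  span YZ: point load 59 at a = 5.04: Pab(L + b)/(6LEI) = 233.1/EI
  span YZ: UDL 8.7: wL³/(24EI) = 214.9/EI
  relative rotation θ_0 = (404.7 + 448)/EI = 852.7/EI
A unit hogging moment at Y produces rotation L₁/(3EI) + L₂/(3EI) = 6.133/EI.
Slope continuity at Y: θ_0 = M_Y·6.133/EI, so M_Y = 852.7/6.133 = 139 kN·m (hogging).
Span YZ, ΣM about Z: R_Y^{YZ}·8.4 = 505.2 + 139, so R_Y^{YZ} = 76.69 kN and R_Z = 132.1 − 76.69 = 55.39 kN.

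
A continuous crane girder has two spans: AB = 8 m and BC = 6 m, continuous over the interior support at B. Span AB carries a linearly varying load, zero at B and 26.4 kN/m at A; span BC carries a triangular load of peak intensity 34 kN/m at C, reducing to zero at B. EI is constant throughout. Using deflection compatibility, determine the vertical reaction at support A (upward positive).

Insert a hinge at B; M_B is the redundant, and each span becomes simply supported.
Rotations at B on the released spans (each span's end-slope, ×1/EI):
  span AB: triangular load, peak 26.4: 7w₀L³/(360EI) = 262.8/EI
  span BC: triangular load, peak 34: 7w₀L³/(360EI) = 142.8/EI
  relative rotation θ_0 = (262.8 + 142.8)/EI = 405.6/EI
A unit hogging moment at B produces rotation L₁/(3EI) + L₂/(3EI) = 4.667/EI.
Compatibility: M_B·(L₁+L₂)/(3EI) = θ_0, giving M_B = 86.92 kN·m (hogging).
Span AB, ΣM about A with M_B applied at B: R_B^{AB}·8 = 281.6 + 86.92, so R_B^{AB} = 46.06 kN and R_A = 105.6 − 46.06 = 59.53 kN.

R_A = 59.53 kN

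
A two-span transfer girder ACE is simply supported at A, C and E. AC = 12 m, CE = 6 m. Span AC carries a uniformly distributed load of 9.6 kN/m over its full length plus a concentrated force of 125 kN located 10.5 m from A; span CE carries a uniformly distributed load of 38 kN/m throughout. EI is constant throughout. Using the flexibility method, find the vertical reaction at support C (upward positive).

Insert a hinge at C; M_C is the redundant, and each span becomes simply supported.
Discontinuity in slope at C on the released structure — sum the simple-span end rotations:
  span AC: UDL 9.6: wL³/(24EI) = 691.2/EI
  span AC: point load 125 at a = 10.5: Pab(L + a)/(6LEI) = 615.2/EI
  span CE: UDL 38: wL³/(24EI) = 342/EI
  relative rotation θ_0 = (1306 + 342)/EI = 1648/EI
A unit hogging moment at C produces rotation L₁/(3EI) + L₂/(3EI) = 6/EI.
Slope continuity at C: θ_0 = M_C·6/EI, so M_C = 1648/6 = 274.7 kN·m (hogging).
Span AC, ΣM about A with M_C applied at C: R_C^{AC}·12 = 2004 + 274.7, so R_C^{AC} = 189.9 kN and R_A = 240.2 − 189.9 = 50.33 kN.
Span CE, ΣM about E: R_C^{CE}·6 = 684 + 274.7, so R_C^{CE} = 159.8 kN and R_E = 228 − 159.8 = 68.21 kN.
R_C = 189.9 + 159.8 = 349.7 kN.

R_C = 349.7 kN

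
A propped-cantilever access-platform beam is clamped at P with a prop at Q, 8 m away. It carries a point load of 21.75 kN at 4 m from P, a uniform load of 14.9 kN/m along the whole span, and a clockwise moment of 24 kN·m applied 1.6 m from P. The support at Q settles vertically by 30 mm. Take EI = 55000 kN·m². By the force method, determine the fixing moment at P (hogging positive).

M_P = 240.2 kN·m

Choose R_Q as the redundant. The primary structure is the cantilever fixed at P.
Free-end deflection of the primary structure under the applied loading (downward +):
  point load 21.75 at a = 4: Pa²(3L − a)/(6EI) = 1160/EI
  UDL 14.9: wL⁴/(8EI) = 7629/EI
  clockwise couple 24 at a = 1.6: M₀a(2L − a)/(2EI) = 276.5/EI
  δ_0 = 9065/EI
Tip deflection under a unit load at Q: L³/(3EI) = 170.7/EI.
With EI = 55000 kN·m²: δ_0 = 0.16482 m and δ_{QQ} = 0.003103 m/kN.
Compatibility — the beam at Q must follow the support down by 0.03 m: δ_0 − R_Q·δ_{QQ} = 0.03, so R_Q = (0.16482 − 0.03)/0.003103 = 43.45 kN.
Moment equilibrium about P: M_P = Σ(load moments about P) − R_Q·L = 587.8 − 43.45×8 = 240.2 kN·m.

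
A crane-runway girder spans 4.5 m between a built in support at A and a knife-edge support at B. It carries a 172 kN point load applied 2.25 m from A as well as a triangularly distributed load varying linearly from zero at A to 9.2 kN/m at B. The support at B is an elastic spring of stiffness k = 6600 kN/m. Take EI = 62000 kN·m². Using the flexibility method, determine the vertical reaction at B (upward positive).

R_B = 49.75 kN

Release the roller at B. Primary structure: cantilever fixed at A.
Downward deflection at the released point B due to the loads:
  point load 172 at a = 2.25: Pa²(3L − a)/(6EI) = 1633/EI
  triangular load, peak 9.2 at the free end: 11w₀L⁴/(120EI) = 345.8/EI
  δ_0 = 1978/EI
Tip deflection under a unit load at B: L³/(3EI) = 30.38/EI.
With EI = 62000 kN·m²: δ_0 = 0.031911 m and δ_{BB} = 0.00049 m/kN.
Compatibility — the spring shortens by R_B/k under the reaction it provides: δ_0 − R_B·δ_{BB} = R_B/k. With 1/k = 0.000152 m/kN, R_B = δ_0 / (δ_{BB} + 1/k) = 0.031911 / (0.00049 + 0.000152) = 49.75 kN.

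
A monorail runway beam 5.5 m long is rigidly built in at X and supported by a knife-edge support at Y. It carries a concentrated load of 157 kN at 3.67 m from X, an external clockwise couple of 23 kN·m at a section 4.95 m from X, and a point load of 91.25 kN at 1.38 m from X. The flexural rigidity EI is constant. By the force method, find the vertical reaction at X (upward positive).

R_X = 152.6 kN

Release the roller at Y. Primary structure: cantilever fixed at X.
Free-end deflection of the primary structure under the applied loading (downward +):
  point load 157 at a = 3.67: Pa²(3L − a)/(6EI) = 4522/EI
  clockwise couple 23 at a = 4.95: M₀a(2L − a)/(2EI) = 344.4/EI
  point load 91.25 at a = 1.38: Pa²(3L − a)/(6EI) = 437.9/EI
  δ_0 = 5304/EI
Tip deflection under a unit load at Y: L³/(3EI) = 55.46/EI.
The prop prevents deflection at Y: R_Y = δ_0/δ_{YY} = 5304/55.46 = 95.64 kN.
Vertical equilibrium: R_X = ΣP − R_Y = 248.2 − 95.64 = 152.6 kN.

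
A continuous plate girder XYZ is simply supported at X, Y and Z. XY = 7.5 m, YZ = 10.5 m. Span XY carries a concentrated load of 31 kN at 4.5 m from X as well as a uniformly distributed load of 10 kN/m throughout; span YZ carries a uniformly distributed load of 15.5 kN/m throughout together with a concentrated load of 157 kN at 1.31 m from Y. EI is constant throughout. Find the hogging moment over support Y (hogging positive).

Take M_Y as the redundant. Released structure: two simple spans XY and YZ with a hinge at Y.
End slopes at the hinge Y, treating each span as simply supported:
  span XY: point load 31 at a = 4.5: Pab(L + a)/(6LEI) = 111.6/EI
  span XY: UDL 10: wL³/(24EI) = 175.8/EI
  span YZ: UDL 15.5: wL³/(24EI) = 747.6/EI
  span YZ: point load 157 at a = 1.31: Pab(L + b)/(6LEI) = 590.7/EI
  relative rotation θ_0 = (287.4 + 1338)/EI = 1626/EI
A unit hogging moment at Y produces rotation L₁/(3EI) + L₂/(3EI) = 6/EI.
Slope continuity at Y: θ_0 = M_Y·6/EI, so M_Y = 1626/6 = 271 kN·m (hogging).

M_Y = 271 kN·m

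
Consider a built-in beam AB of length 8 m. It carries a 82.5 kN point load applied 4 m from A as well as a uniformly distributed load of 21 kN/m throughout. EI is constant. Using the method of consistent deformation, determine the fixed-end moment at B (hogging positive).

Take the two fixed-end moments M_A, M_B as redundants; the released structure is the simple span AB.
End rotations of the released simple span under the applied load (×1/EI):
  at A: point load 82.5 at a = 4: Pab(L + b)/(6LEI) = 330/EI
  at B: point load 82.5 at a = 4: Pab(L + a)/(6LEI) = 330/EI
  at A: UDL 21: wL³/(24EI) = 448/EI
  at B: UDL 21: wL³/(24EI) = 448/EI
  θ_A0 = 778/EI,  θ_B0 = 778/EI
Flexibility coefficients: a unit moment at one end gives L/(3EI) there and L/(6EI) at the far end, so f₁₁ = f₂₂ = 2.667/EI and f₁₂ = f₂₁ = 1.333/EI.
Compatibility — zero rotation at each built-in end:
  2.667 M_A + 1.333 M_B = 778
  1.333 M_A + 2.667 M_B = 778
Solving the pair gives M_A = 194.5 kN·m and M_B = 194.5 kN·m (hogging).

M_B = 194.5 kN·m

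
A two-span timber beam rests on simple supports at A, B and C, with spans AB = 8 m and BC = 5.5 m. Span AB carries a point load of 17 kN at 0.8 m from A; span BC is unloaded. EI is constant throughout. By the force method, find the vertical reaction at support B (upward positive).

Release continuity at B by inserting a hinge; the redundant is the internal moment M_B. The primary structure is two simply-supported spans AB and BC.
Rotations at B on the released spans (each span's end-slope, ×1/EI):
  span AB: point load 17 at a = 0.8: Pab(L + a)/(6LEI) = 17.95/EI
  relative rotation θ_0 = (17.95 + 0)/EI = 17.95/EI
A unit hogging moment at B produces rotation L₁/(3EI) + L₂/(3EI) = 4.5/EI.
Slope continuity at B: θ_0 = M_B·4.5/EI, so M_B = 17.95/4.5 = 3.989 kN·m (hogging).
Span AB, ΣM about A with M_B applied at B: R_B^{AB}·8 = 13.6 + 3.989, so R_B^{AB} = 2.199 kN and R_A = 17 − 2.199 = 14.8 kN.
Span BC, ΣM about C: R_B^{BC}·5.5 = 0 + 3.989, so R_B^{BC} = 0.7253 kN and R_C = 0 − 0.7253 = -0.7253 kN.
R_B = 2.199 + 0.7253 = 2.924 kN.

R_B = 2.924 kN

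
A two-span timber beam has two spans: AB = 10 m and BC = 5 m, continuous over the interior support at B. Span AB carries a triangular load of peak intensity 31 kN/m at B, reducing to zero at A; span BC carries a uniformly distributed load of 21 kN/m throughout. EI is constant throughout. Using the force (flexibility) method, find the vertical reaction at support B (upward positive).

R_B = 203.7 kN

Insert a hinge at B; M_B is the redundant, and each span becomes simply supported.
Rotations at B on the released spans (each span's end-slope, ×1/EI):
  span AB: triangular load, peak 31: w₀L³/(45EI) = 688.9/EI
  span BC: UDL 21: wL³/(24EI) = 109.4/EI
  relative rotation θ_0 = (688.9 + 109.4)/EI = 798.3/EI
A unit hogging moment at B produces rotation L₁/(3EI) + L₂/(3EI) = 5/EI.
Compatibility: M_B·(L₁+L₂)/(3EI) = θ_0, giving M_B = 159.7 kN·m (hogging).
Span AB, ΣM about A with M_B applied at B: R_B^{AB}·10 = 1033 + 159.7, so R_B^{AB} = 119.3 kN and R_A = 155 − 119.3 = 35.7 kN.
Span BC, ΣM about C: R_B^{BC}·5 = 262.5 + 159.7, so R_B^{BC} = 84.43 kN and R_C = 105 − 84.43 = 20.57 kN.
R_B = 119.3 + 84.43 = 203.7 kN.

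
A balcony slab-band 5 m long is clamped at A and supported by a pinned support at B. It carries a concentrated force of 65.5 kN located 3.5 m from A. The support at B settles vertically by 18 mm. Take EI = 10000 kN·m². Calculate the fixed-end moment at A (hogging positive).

Choose R_B as the redundant. The primary structure is the cantilever fixed at A.
Primary-structure tip deflection at B by superposition:
  point load 65.5 at a = 3.5: Pa²(3L − a)/(6EI) = 1538/EI
Tip deflection under a unit load at B: L³/(3EI) = 41.67/EI.
With EI = 10000 kN·m²: δ_0 = 0.15379 m and δ_{BB} = 0.004167 m/kN.
Compatibility — the beam at B must follow the support down by 0.018 m: δ_0 − R_B·δ_{BB} = 0.018, so R_B = (0.15379 − 0.018)/0.004167 = 32.59 kN.
Moment equilibrium about A: M_A = Σ(load moments about A) − R_B·L = 229.2 − 32.59×5 = 66.3 kN·m.

M_A = 66.3 kN·m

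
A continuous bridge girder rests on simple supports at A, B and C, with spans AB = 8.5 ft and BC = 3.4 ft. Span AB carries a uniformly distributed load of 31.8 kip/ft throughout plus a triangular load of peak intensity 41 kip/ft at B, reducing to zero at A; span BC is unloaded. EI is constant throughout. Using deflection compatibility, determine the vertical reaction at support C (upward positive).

R_C = -101.8 kip

Insert a hinge at B; M_B is the redundant, and each span becomes simply supported.
Discontinuity in slope at B on the released structure — sum the simple-span end rotations:
  span AB: UDL 31.8: wL³/(24EI) = 813.7/EI
  span AB: triangular load, peak 41: w₀L³/(45EI) = 559.5/EI
  relative rotation θ_0 = (1373 + 0)/EI = 1373/EI
A unit hogging moment at B produces rotation L₁/(3EI) + L₂/(3EI) = 3.967/EI.
Slope continuity at B: θ_0 = M_B·3.967/EI, so M_B = 1373/3.967 = 346.2 kip·ft (hogging).
Span BC, ΣM about C: R_B^{BC}·3.4 = 0 + 346.2, so R_B^{BC} = 101.8 kip and R_C = 0 − 101.8 = -101.8 kip.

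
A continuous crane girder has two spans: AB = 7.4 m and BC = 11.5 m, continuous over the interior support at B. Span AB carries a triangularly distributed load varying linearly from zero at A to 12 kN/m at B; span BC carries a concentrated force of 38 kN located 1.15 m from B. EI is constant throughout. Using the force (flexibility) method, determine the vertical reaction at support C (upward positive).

R_C = 0.3316 kN

Insert a hinge at B; M_B is the redundant, and each span becomes simply supported.
Discontinuity in slope at B on the released structure — sum the simple-span end rotations:
  span AB: triangular load, peak 12: w₀L³/(45EI) = 108.1/EI
  span BC: point load 38 at a = 1.15: Pab(L + b)/(6LEI) = 143.2/EI
  relative rotation θ_0 = (108.1 + 143.2)/EI = 251.3/EI
A unit hogging moment at B produces rotation L₁/(3EI) + L₂/(3EI) = 6.3/EI.
Slope continuity at B: θ_0 = M_B·6.3/EI, so M_B = 251.3/6.3 = 39.89 kN·m (hogging).
Span BC, ΣM about C: R_B^{BC}·11.5 = 393.3 + 39.89, so R_B^{BC} = 37.67 kN and R_C = 38 − 37.67 = 0.3316 kN.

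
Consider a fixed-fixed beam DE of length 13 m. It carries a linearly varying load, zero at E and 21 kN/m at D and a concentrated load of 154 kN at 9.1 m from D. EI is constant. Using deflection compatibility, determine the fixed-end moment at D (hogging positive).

M_D = 303.6 kN·m

Take the two fixed-end moments M_D, M_E as redundants; the released structure is the simple span DE.
On the primary (simply-supported) span, the end slopes from the loading are:
  at D: triangular load, peak 21: w₀L³/(45EI) = 1025/EI
  at E: triangular load, peak 21: 7w₀L³/(360EI) = 897.1/EI
  at D: point load 154 at a = 9.1: Pab(L + b)/(6LEI) = 1184/EI
  at E: point load 154 at a = 9.1: Pab(L + a)/(6LEI) = 1549/EI
  θ_D0 = 2209/EI,  θ_E0 = 2446/EI
Flexibility coefficients: a unit moment at one end gives L/(3EI) there and L/(6EI) at the far end, so f₁₁ = f₂₂ = 4.333/EI and f₁₂ = f₂₁ = 2.167/EI.
Compatibility — zero rotation at each built-in end:
  4.333 M_D + 2.167 M_E = 2209
  2.167 M_D + 4.333 M_E = 2446
Solving the pair gives M_D = 303.6 kN·m and M_E = 412.6 kN·m (hogging).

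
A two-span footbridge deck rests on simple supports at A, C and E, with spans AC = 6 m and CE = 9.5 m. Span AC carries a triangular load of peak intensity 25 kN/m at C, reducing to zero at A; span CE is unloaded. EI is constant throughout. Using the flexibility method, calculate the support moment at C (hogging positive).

M_C = 23.23 kN·m

Release continuity at C by inserting a hinge; the redundant is the internal moment M_C. The primary structure is two simply-supported spans AC and CE.
Discontinuity in slope at C on the released structure — sum the simple-span end rotations:
  span AC: triangular load, peak 25: w₀L³/(45EI) = 120/EI
  relative rotation θ_0 = (120 + 0)/EI = 120/EI
A unit hogging moment at C produces rotation L₁/(3EI) + L₂/(3EI) = 5.167/EI.
Slope continuity at C: θ_0 = M_C·5.167/EI, so M_C = 120/5.167 = 23.23 kN·m (hogging).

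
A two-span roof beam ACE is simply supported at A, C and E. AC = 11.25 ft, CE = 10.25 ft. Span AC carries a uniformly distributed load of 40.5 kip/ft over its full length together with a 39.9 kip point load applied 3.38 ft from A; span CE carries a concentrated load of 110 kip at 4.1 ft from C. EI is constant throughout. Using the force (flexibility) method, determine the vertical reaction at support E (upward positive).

R_E = -1.909 kip

Take M_C as the redundant. Released structure: two simple spans AC and CE with a hinge at C.
Rotations at C on the released spans (each span's end-slope, ×1/EI):
  span AC: UDL 40.5: wL³/(24EI) = 2403/EI
  span AC: point load 39.9 at a = 3.38: Pab(L + a)/(6LEI) = 230/EI
  span CE: point load 110 at a = 4.1: Pab(L + b)/(6LEI) = 739.6/EI
  relative rotation θ_0 = (2633 + 739.6)/EI = 3372/EI
A unit hogging moment at C produces rotation L₁/(3EI) + L₂/(3EI) = 7.167/EI.
Slope continuity at C: θ_0 = M_C·7.167/EI, so M_C = 3372/7.167 = 470.6 kip·ft (hogging).
Span CE, ΣM about E: R_C^{CE}·10.25 = 676.5 + 470.6, so R_C^{CE} = 111.9 kip and R_E = 110 − 111.9 = -1.909 kip.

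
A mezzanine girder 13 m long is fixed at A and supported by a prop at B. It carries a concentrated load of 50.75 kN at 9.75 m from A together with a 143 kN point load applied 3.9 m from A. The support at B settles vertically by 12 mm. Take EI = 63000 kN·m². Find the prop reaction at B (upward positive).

Remove the prop at B; the released (primary) structure is a cantilever built in at A.
Deflection at B on the released cantilever, summing each load's contribution:
  point load 50.75 at a = 9.75: Pa²(3L − a)/(6EI) = 23519/EI
  point load 143 at a = 3.9: Pa²(3L − a)/(6EI) = 12724/EI
  δ_0 = 36243/EI
Tip deflection under a unit load at B: L³/(3EI) = 732.3/EI.
With EI = 63000 kN·m²: δ_0 = 0.57529 m and δ_{BB} = 0.011624 m/kN.
Compatibility — the beam at B must follow the support down by 0.012 m: δ_0 − R_B·δ_{BB} = 0.012, so R_B = (0.57529 − 0.012)/0.011624 = 48.46 kN.

R_B = 48.46 kN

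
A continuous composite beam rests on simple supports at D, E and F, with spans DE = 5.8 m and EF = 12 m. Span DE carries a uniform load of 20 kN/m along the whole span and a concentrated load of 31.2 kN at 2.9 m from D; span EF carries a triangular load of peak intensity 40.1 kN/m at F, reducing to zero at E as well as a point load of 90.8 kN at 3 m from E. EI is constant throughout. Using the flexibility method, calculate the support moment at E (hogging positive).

Release continuity at E by inserting a hinge; the redundant is the internal moment M_E. The primary structure is two simply-supported spans DE and EF.
Rotations at E on the released spans (each span's end-slope, ×1/EI):
  span DE: UDL 20: wL³/(24EI) = 162.6/EI
  span DE: point load 31.2 at a = 2.9: Pab(L + a)/(6LEI) = 65.6/EI
  span EF: triangular load, peak 40.1: 7w₀L³/(360EI) = 1347/EI
  span EF: point load 90.8 at a = 3: Pab(L + b)/(6LEI) = 715/EI
  relative rotation θ_0 = (228.2 + 2062)/EI = 2291/EI
A unit hogging moment at E produces rotation L₁/(3EI) + L₂/(3EI) = 5.933/EI.
Compatibility: M_E·(L₁+L₂)/(3EI) = θ_0, giving M_E = 386.1 kN·m (hogging).

M_E = 386.1 kN·m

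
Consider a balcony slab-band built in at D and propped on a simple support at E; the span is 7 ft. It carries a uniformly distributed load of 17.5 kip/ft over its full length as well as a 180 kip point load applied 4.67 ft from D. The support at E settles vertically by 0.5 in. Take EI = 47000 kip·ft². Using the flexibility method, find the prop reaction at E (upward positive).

R_E = 122.3 kip

Remove the prop at E; the released (primary) structure is a cantilever built in at D.
Primary-structure tip deflection at E by superposition:
  UDL 17.5: wL⁴/(8EI) = 5252/EI
  point load 180 at a = 4.67: Pa²(3L − a)/(6EI) = 10684/EI
  δ_0 = 15936/EI
Tip deflection under a unit load at E: L³/(3EI) = 114.3/EI.
With EI = 47000 kip·ft²: δ_0 = 0.33907 ft and δ_{EE} = 0.002433 ft/kip.
Compatibility — the beam at E must follow the support down by 0.04167 ft: δ_0 − R_E·δ_{EE} = 0.04167, so R_E = (0.33907 − 0.04167)/0.002433 = 122.3 kip.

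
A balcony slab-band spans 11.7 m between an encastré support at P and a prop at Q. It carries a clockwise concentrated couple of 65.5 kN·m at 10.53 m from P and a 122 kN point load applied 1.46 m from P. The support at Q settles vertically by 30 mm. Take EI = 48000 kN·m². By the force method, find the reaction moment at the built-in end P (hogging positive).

M_P = 146 kN·m

Release the roller at Q. Primary structure: cantilever fixed at P.
Primary-structure tip deflection at Q by superposition:
  clockwise couple 65.5 at a = 10.53: M₀a(2L − a)/(2EI) = 4438/EI
  point load 122 at a = 1.46: Pa²(3L − a)/(6EI) = 1458/EI
  δ_0 = 5896/EI
Tip deflection under a unit load at Q: L³/(3EI) = 533.9/EI.
With EI = 48000 kN·m²: δ_0 = 0.12284 m and δ_{QQ} = 0.011122 m/kN.
Compatibility — the beam at Q must follow the support down by 0.03 m: δ_0 − R_Q·δ_{QQ} = 0.03, so R_Q = (0.12284 − 0.03)/0.011122 = 8.347 kN.
Moment equilibrium about P: M_P = Σ(load moments about P) − R_Q·L = 243.6 − 8.347×11.7 = 146 kN·m.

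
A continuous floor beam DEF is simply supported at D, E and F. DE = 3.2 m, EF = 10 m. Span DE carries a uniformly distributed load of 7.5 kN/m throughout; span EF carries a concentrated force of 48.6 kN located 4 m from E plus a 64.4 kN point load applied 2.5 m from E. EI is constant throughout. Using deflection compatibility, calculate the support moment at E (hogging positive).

Insert a hinge at E; M_E is the redundant, and each span becomes simply supported.
Discontinuity in slope at E on the released structure — sum the simple-span end rotations:
  span DE: UDL 7.5: wL³/(24EI) = 10.24/EI
  span EF: point load 48.6 at a = 4: Pab(L + b)/(6LEI) = 311/EI
  span EF: point load 64.4 at a = 2.5: Pab(L + b)/(6LEI) = 352.2/EI
  relative rotation θ_0 = (10.24 + 663.2)/EI = 673.5/EI
A unit hogging moment at E produces rotation L₁/(3EI) + L₂/(3EI) = 4.4/EI.
Slope continuity at E: θ_0 = M_E·4.4/EI, so M_E = 673.5/4.4 = 153.1 kN·m (hogging).

M_E = 153.1 kN·m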